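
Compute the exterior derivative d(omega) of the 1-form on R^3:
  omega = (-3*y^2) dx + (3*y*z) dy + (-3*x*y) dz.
d(omega) = (6*y) dx ∧ dy + (-3*y) dx ∧ dz + (-3*x - 3*y) dy ∧ dz

For a 1-form omega = sum_i f_i dx_i, the exterior derivative is
  d(omega) = sum_{i < j} (∂f_j/∂x_i - ∂f_i/∂x_j) dx_i ∧ dx_j.
  coefficient of dx ∧ dy: ∂f_2/∂x - ∂f_1/∂y = ∂(3*y*z)/∂x - ∂(-3*y^2)/∂y = 6*y
  coefficient of dx ∧ dz: ∂f_3/∂x - ∂f_1/∂z = ∂(-3*x*y)/∂x - ∂(-3*y^2)/∂z = -3*y
  coefficient of dy ∧ dz: ∂f_3/∂y - ∂f_2/∂z = ∂(-3*x*y)/∂y - ∂(3*y*z)/∂z = -3*x - 3*y
Assembling: d(omega) = (6*y) dx ∧ dy + (-3*y) dx ∧ dz + (-3*x - 3*y) dy ∧ dz.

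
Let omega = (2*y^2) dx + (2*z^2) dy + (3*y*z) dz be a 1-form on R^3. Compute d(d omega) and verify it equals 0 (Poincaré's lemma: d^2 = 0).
d(d omega) = 0

Step 1: d omega = sum_{i<j} (∂f_j/∂x_i - ∂f_i/∂x_j) dx_i ∧ dx_j:
  coeff of dx ∧ dy: -4*y
  coeff of dx ∧ dz: 0
  coeff of dy ∧ dz: -z
Step 2: Apply d again to each 2-form coefficient. The only possible 3-form in R^3 is dx ∧ dy ∧ dz, with coefficient
  ∂(coeff of dy∧dz)/∂x - ∂(coeff of dx∧dz)/∂y + ∂(coeff of dx∧dy)/∂z
  = ∂/∂x (-z) - ∂/∂y (0) + ∂/∂z (-4*y).
Each of these terms simplifies to sums of mixed partials that cancel in pairs. The result is 0 (by equality of mixed partials for smooth functions — Schwarz / Clairaut).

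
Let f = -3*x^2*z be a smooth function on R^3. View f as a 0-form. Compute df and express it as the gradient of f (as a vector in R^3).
df = (-6*x*z) dx + (0) dy + (-3*x^2) dz; grad f = (-6*x*z, 0, -3*x^2)

For a 0-form f, d f = (∂f/∂x) dx + (∂f/∂y) dy + (∂f/∂z) dz. The components of the vector representation are exactly the entries of grad f in Cartesian coordinates:
  ∂f/∂x = -6*x*z
  ∂f/∂y = 0
  ∂f/∂z = -3*x^2.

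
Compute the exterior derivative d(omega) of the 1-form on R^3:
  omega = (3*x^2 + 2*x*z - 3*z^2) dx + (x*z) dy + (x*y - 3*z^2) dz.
d(omega) = (z) dx ∧ dy + (-2*x + y + 6*z) dx ∧ dz

For a 1-form omega = sum_i f_i dx_i, the exterior derivative is
  d(omega) = sum_{i < j} (∂f_j/∂x_i - ∂f_i/∂x_j) dx_i ∧ dx_j.
  coefficient of dx ∧ dy: ∂f_2/∂x - ∂f_1/∂y = ∂(x*z)/∂x - ∂(3*x^2 + 2*x*z - 3*z^2)/∂y = z
  coefficient of dx ∧ dz: ∂f_3/∂x - ∂f_1/∂z = ∂(x*y - 3*z^2)/∂x - ∂(3*x^2 + 2*x*z - 3*z^2)/∂z = -2*x + y + 6*z
Assembling: d(omega) = (z) dx ∧ dy + (-2*x + y + 6*z) dx ∧ dz.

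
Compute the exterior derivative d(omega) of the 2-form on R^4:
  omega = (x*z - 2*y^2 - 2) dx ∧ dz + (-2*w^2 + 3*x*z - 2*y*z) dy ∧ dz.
d(omega) = (4*y + 3*z) dx ∧ dy ∧ dz + (-4*w) dy ∧ dz ∧ dw

For a 2-form omega = sum_{i<j} g_{ij} dx_i ∧ dx_j, the exterior derivative is
  d(omega) = sum_{i<j} d(g_{ij}) ∧ dx_i ∧ dx_j = sum_{i<j, k} (∂g_{ij}/∂x_k) dx_k ∧ dx_i ∧ dx_j.
Expand each term, using dx_k ∧ dx_i ∧ dx_j = sgn(permutation) dx_{(a)} ∧ dx_{(b)} ∧ dx_{(c)} with (a < b < c) sorted:
  d(x*z - 2*y^2 - 2) includes (∂/∂y)(x*z - 2*y^2 - 2) dy = (-4*y) dy, which multiplied by dx ∧ dz gives (4*y) dx ∧ dy ∧ dz
  d(-2*w^2 + 3*x*z - 2*y*z) includes (∂/∂x)(-2*w^2 + 3*x*z - 2*y*z) dx = (3*z) dx, which multiplied by dy ∧ dz gives (3*z) dx ∧ dy ∧ dz
  d(-2*w^2 + 3*x*z - 2*y*z) includes (∂/∂w)(-2*w^2 + 3*x*z - 2*y*z) dw = (-4*w) dw, which multiplied by dy ∧ dz gives (-4*w) dy ∧ dz ∧ dw
Collecting like 3-forms: d(omega) = (4*y + 3*z) dx ∧ dy ∧ dz + (-4*w) dy ∧ dz ∧ dw.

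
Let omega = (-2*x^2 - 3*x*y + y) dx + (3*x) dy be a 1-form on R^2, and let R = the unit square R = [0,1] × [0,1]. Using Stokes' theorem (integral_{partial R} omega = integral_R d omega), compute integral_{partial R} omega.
integral_(partial R) omega = 7/2

Stokes: integral_partial_R omega = integral_R d omega with d omega = (∂Q/∂x - ∂P/∂y) dx ∧ dy.
  ∂Q/∂x = 3
  ∂P/∂y = 1 - 3*x
  integrand = ∂Q/∂x - ∂P/∂y = 3*x + 2.
Integrating over R: integral_0^1 integral_0^1 (3*x + 2) dx dy = 7/2.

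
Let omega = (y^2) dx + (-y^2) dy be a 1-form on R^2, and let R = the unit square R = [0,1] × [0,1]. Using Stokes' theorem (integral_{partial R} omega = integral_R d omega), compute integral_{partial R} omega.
integral_(partial R) omega = -1

Stokes: integral_partial_R omega = integral_R d omega with d omega = (∂Q/∂x - ∂P/∂y) dx ∧ dy.
  ∂Q/∂x = 0
  ∂P/∂y = 2*y
  integrand = ∂Q/∂x - ∂P/∂y = -2*y.
Integrating over R: integral_0^1 integral_0^1 (-2*y) dx dy = -1.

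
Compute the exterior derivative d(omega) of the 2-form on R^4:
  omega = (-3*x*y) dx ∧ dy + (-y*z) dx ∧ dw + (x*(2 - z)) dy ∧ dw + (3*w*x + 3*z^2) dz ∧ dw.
d(omega) = (2) dx ∧ dy ∧ dw + (3*w + y) dx ∧ dz ∧ dw + (x) dy ∧ dz ∧ dw

For a 2-form omega = sum_{i<j} g_{ij} dx_i ∧ dx_j, the exterior derivative is
  d(omega) = sum_{i<j} d(g_{ij}) ∧ dx_i ∧ dx_j = sum_{i<j, k} (∂g_{ij}/∂x_k) dx_k ∧ dx_i ∧ dx_j.
Expand each term, using dx_k ∧ dx_i ∧ dx_j = sgn(permutation) dx_{(a)} ∧ dx_{(b)} ∧ dx_{(c)} with (a < b < c) sorted:
  d(-y*z) includes (∂/∂y)(-y*z) dy = (-z) dy, which multiplied by dx ∧ dw gives (z) dx ∧ dy ∧ dw
  d(-y*z) includes (∂/∂z)(-y*z) dz = (-y) dz, which multiplied by dx ∧ dw gives (y) dx ∧ dz ∧ dw
  d(x*(2 - z)) includes (∂/∂x)(x*(2 - z)) dx = (2 - z) dx, which multiplied by dy ∧ dw gives (2 - z) dx ∧ dy ∧ dw
  d(x*(2 - z)) includes (∂/∂z)(x*(2 - z)) dz = (-x) dz, which multiplied by dy ∧ dw gives (x) dy ∧ dz ∧ dw
  d(3*w*x + 3*z^2) includes (∂/∂x)(3*w*x + 3*z^2) dx = (3*w) dx, which multiplied by dz ∧ dw gives (3*w) dx ∧ dz ∧ dw
Collecting like 3-forms: d(omega) = (2) dx ∧ dy ∧ dw + (3*w + y) dx ∧ dz ∧ dw + (x) dy ∧ dz ∧ dw.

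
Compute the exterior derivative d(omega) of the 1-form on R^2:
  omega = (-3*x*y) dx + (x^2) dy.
d(omega) = (5*x) dx ∧ dy

For a 1-form omega = sum_i f_i dx_i, the exterior derivative is
  d(omega) = sum_{i < j} (∂f_j/∂x_i - ∂f_i/∂x_j) dx_i ∧ dx_j.
  coefficient of dx ∧ dy: ∂f_2/∂x - ∂f_1/∂y = ∂(x^2)/∂x - ∂(-3*x*y)/∂y = 5*x
Assembling: d(omega) = (5*x) dx ∧ dy.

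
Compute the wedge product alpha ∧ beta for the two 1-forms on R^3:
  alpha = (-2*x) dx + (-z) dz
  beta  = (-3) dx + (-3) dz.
alpha ∧ beta = (6*x - 3*z) dx ∧ dz

Distribute the wedge, using dx_i ∧ dx_j = -dx_j ∧ dx_i and dx_i ∧ dx_i = 0. For each pair (i, j) with i < j, the coefficient of dx_i ∧ dx_j in alpha ∧ beta is (alpha_i * beta_j - alpha_j * beta_i). Collecting: alpha ∧ beta = (6*x - 3*z) dx ∧ dz.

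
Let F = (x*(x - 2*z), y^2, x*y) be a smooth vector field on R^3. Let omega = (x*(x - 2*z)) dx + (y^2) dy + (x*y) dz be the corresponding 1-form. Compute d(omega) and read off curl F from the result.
d(omega) = (x) dy ∧ dz + (-2*x - y) dz ∧ dx + (0) dx ∧ dy; curl F = (x, -2*x - y, 0)

d omega = sum_{i<j} (∂f_j/∂x_i - ∂f_i/∂x_j) dx_i ∧ dx_j. Under the identification (dy ∧ dz, dz ∧ dx, dx ∧ dy) ↔ (e_x, e_y, e_z), the coefficients are exactly the components of curl F. Compute:
  ∂R/∂y - ∂Q/∂z = (x) - (0) = x
  ∂P/∂z - ∂R/∂x = (-2*x) - (y) = -2*x - y
  ∂Q/∂x - ∂P/∂y = (0) - (0) = 0.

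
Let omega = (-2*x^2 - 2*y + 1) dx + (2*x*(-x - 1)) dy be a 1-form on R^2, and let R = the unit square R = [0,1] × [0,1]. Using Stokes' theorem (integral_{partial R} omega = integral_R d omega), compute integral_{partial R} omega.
integral_(partial R) omega = -2

Stokes: integral_partial_R omega = integral_R d omega with d omega = (∂Q/∂x - ∂P/∂y) dx ∧ dy.
  ∂Q/∂x = -4*x - 2
  ∂P/∂y = -2
  integrand = ∂Q/∂x - ∂P/∂y = -4*x.
Integrating over R: integral_0^1 integral_0^1 (-4*x) dx dy = -2.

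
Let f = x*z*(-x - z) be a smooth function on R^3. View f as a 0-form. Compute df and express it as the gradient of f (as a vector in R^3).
df = (z*(-2*x - z)) dx + (0) dy + (x*(-x - 2*z)) dz; grad f = (z*(-2*x - z), 0, x*(-x - 2*z))

For a 0-form f, d f = (∂f/∂x) dx + (∂f/∂y) dy + (∂f/∂z) dz. The components of the vector representation are exactly the entries of grad f in Cartesian coordinates:
  ∂f/∂x = z*(-2*x - z)
  ∂f/∂y = 0
  ∂f/∂z = x*(-x - 2*z).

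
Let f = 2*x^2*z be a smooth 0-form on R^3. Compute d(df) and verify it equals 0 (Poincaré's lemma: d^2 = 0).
d(df) = 0

Step 1: df = sum_i (∂f/∂x_i) dx_i = (4*x*z) dx + (0) dy + (2*x^2) dz.
Step 2: Apply d again. Using the 1-form formula, the coefficient of dx ∧ dy in d(df) is ∂^2 f/∂x ∂y - ∂^2 f/∂y ∂x = (0) - (0) = 0 (equality of mixed partials for smooth f).
Similarly for dx ∧ dz and dy ∧ dz — all coefficients vanish. So d(df) = 0.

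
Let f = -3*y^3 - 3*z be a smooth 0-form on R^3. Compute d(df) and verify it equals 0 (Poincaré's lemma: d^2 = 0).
d(df) = 0

Step 1: df = sum_i (∂f/∂x_i) dx_i = (0) dx + (-9*y^2) dy + (-3) dz.
Step 2: Apply d again. Using the 1-form formula, the coefficient of dx ∧ dy in d(df) is ∂^2 f/∂x ∂y - ∂^2 f/∂y ∂x = (0) - (0) = 0 (equality of mixed partials for smooth f).
Similarly for dx ∧ dz and dy ∧ dz — all coefficients vanish. So d(df) = 0.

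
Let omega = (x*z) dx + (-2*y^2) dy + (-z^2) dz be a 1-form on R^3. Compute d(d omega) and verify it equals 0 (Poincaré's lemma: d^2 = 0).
d(d omega) = 0

Step 1: d omega = sum_{i<j} (∂f_j/∂x_i - ∂f_i/∂x_j) dx_i ∧ dx_j:
  coeff of dx ∧ dy: 0
  coeff of dx ∧ dz: -x
  coeff of dy ∧ dz: 0
Step 2: Apply d again to each 2-form coefficient. The only possible 3-form in R^3 is dx ∧ dy ∧ dz, with coefficient
  ∂(coeff of dy∧dz)/∂x - ∂(coeff of dx∧dz)/∂y + ∂(coeff of dx∧dy)/∂z
  = ∂/∂x (0) - ∂/∂y (-x) + ∂/∂z (0).
Each of these terms simplifies to sums of mixed partials that cancel in pairs. The result is 0 (by equality of mixed partials for smooth functions — Schwarz / Clairaut).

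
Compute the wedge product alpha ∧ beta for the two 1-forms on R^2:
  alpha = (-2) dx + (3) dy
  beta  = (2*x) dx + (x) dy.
alpha ∧ beta = (-8*x) dx ∧ dy

Distribute the wedge, using dx_i ∧ dx_j = -dx_j ∧ dx_i and dx_i ∧ dx_i = 0. For each pair (i, j) with i < j, the coefficient of dx_i ∧ dx_j in alpha ∧ beta is (alpha_i * beta_j - alpha_j * beta_i). Collecting: alpha ∧ beta = (-8*x) dx ∧ dy.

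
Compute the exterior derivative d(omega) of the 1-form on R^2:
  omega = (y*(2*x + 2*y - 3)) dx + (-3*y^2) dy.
d(omega) = (-2*x - 4*y + 3) dx ∧ dy

For a 1-form omega = sum_i f_i dx_i, the exterior derivative is
  d(omega) = sum_{i < j} (∂f_j/∂x_i - ∂f_i/∂x_j) dx_i ∧ dx_j.
  coefficient of dx ∧ dy: ∂f_2/∂x - ∂f_1/∂y = ∂(-3*y^2)/∂x - ∂(y*(2*x + 2*y - 3))/∂y = -2*x - 4*y + 3
Assembling: d(omega) = (-2*x - 4*y + 3) dx ∧ dy.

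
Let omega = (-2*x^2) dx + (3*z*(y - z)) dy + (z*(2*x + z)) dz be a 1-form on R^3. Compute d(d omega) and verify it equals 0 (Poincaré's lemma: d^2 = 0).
d(d omega) = 0

Step 1: d omega = sum_{i<j} (∂f_j/∂x_i - ∂f_i/∂x_j) dx_i ∧ dx_j:
  coeff of dx ∧ dy: 0
  coeff of dx ∧ dz: 2*z
  coeff of dy ∧ dz: -3*y + 6*z
Step 2: Apply d again to each 2-form coefficient. The only possible 3-form in R^3 is dx ∧ dy ∧ dz, with coefficient
  ∂(coeff of dy∧dz)/∂x - ∂(coeff of dx∧dz)/∂y + ∂(coeff of dx∧dy)/∂z
  = ∂/∂x (-3*y + 6*z) - ∂/∂y (2*z) + ∂/∂z (0).
Each of these terms simplifies to sums of mixed partials that cancel in pairs. The result is 0 (by equality of mixed partials for smooth functions — Schwarz / Clairaut).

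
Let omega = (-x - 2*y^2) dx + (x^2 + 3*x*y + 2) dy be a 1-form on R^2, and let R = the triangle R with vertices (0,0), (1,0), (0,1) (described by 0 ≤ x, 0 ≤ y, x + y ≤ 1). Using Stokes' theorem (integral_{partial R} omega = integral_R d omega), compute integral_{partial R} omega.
integral_(partial R) omega = 3/2

Stokes: integral_partial_R omega = integral_R d omega with d omega = (∂Q/∂x - ∂P/∂y) dx ∧ dy.
  ∂Q/∂x = 2*x + 3*y
  ∂P/∂y = -4*y
  integrand = ∂Q/∂x - ∂P/∂y = 2*x + 7*y.
Integrating over R: integral_0^1 integral_0^{1-x} (2*x + 7*y) dy dx = 3/2.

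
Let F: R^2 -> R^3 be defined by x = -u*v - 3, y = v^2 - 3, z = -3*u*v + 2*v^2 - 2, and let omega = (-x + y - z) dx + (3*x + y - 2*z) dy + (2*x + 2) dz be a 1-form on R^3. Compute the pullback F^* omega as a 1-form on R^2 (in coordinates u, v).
F^* omega = (v*(2*u*v + v^2 + 10)) du + (2*u^2*v - u*v^2 + 10*u - 6*v^3 - 32*v) dv

Using F^*(f dg) = (f ∘ F) d(g ∘ F), substitute each coordinate x_i by F_i(u, v) in f_i, and replace dx_i by d F_i = (∂F_i/∂u) du + (∂F_i/∂v) dv.
  For the x component: f_1(F) = 4*u*v - v^2 + 2; d F_1 = (-v) du + (-u) dv
  For the y component: f_2(F) = 3*u*v - 3*v^2 - 8; d F_2 = (0) du + (2*v) dv
  For the z component: f_3(F) = -2*u*v - 4; d F_3 = (-3*v) du + (-3*u + 4*v) dv
Combining and collecting du, dv coefficients:
  coeff of du: v*(2*u*v + v^2 + 10)
  coeff of dv: 2*u^2*v - u*v^2 + 10*u - 6*v^3 - 32*v
F^* omega = (v*(2*u*v + v^2 + 10)) du + (2*u^2*v - u*v^2 + 10*u - 6*v^3 - 32*v) dv.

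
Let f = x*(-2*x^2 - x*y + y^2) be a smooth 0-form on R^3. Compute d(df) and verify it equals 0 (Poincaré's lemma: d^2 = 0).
d(df) = 0

Step 1: df = sum_i (∂f/∂x_i) dx_i = (-6*x^2 - 2*x*y + y^2) dx + (x*(-x + 2*y)) dy + (0) dz.
Step 2: Apply d again. Using the 1-form formula, the coefficient of dx ∧ dy in d(df) is ∂^2 f/∂x ∂y - ∂^2 f/∂y ∂x = (-2*x + 2*y) - (-2*x + 2*y) = 0 (equality of mixed partials for smooth f).
Similarly for dx ∧ dz and dy ∧ dz — all coefficients vanish. So d(df) = 0.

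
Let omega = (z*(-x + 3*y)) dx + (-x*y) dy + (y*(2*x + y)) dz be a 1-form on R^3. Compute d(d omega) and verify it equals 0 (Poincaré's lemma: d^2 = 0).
d(d omega) = 0

Step 1: d omega = sum_{i<j} (∂f_j/∂x_i - ∂f_i/∂x_j) dx_i ∧ dx_j:
  coeff of dx ∧ dy: -y - 3*z
  coeff of dx ∧ dz: x - y
  coeff of dy ∧ dz: 2*x + 2*y
Step 2: Apply d again to each 2-form coefficient. The only possible 3-form in R^3 is dx ∧ dy ∧ dz, with coefficient
  ∂(coeff of dy∧dz)/∂x - ∂(coeff of dx∧dz)/∂y + ∂(coeff of dx∧dy)/∂z
  = ∂/∂x (2*x + 2*y) - ∂/∂y (x - y) + ∂/∂z (-y - 3*z).
Each of these terms simplifies to sums of mixed partials that cancel in pairs. The result is 0 (by equality of mixed partials for smooth functions — Schwarz / Clairaut).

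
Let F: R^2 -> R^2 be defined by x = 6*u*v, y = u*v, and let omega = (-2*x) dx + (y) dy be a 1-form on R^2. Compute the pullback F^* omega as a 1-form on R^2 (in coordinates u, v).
F^* omega = (-71*u*v^2) du + (-71*u^2*v) dv

Using F^*(f dg) = (f ∘ F) d(g ∘ F), substitute each coordinate x_i by F_i(u, v) in f_i, and replace dx_i by d F_i = (∂F_i/∂u) du + (∂F_i/∂v) dv.
  For the x component: f_1(F) = -12*u*v; d F_1 = (6*v) du + (6*u) dv
  For the y component: f_2(F) = u*v; d F_2 = (v) du + (u) dv
Combining and collecting du, dv coefficients:
  coeff of du: -71*u*v^2
  coeff of dv: -71*u^2*v
F^* omega = (-71*u*v^2) du + (-71*u^2*v) dv.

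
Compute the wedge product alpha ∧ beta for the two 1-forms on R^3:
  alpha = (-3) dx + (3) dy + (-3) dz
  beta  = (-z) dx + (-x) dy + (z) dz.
alpha ∧ beta = (3*x + 3*z) dx ∧ dy + (-6*z) dx ∧ dz + (-3*x + 3*z) dy ∧ dz

Distribute the wedge, using dx_i ∧ dx_j = -dx_j ∧ dx_i and dx_i ∧ dx_i = 0. For each pair (i, j) with i < j, the coefficient of dx_i ∧ dx_j in alpha ∧ beta is (alpha_i * beta_j - alpha_j * beta_i). Collecting: alpha ∧ beta = (3*x + 3*z) dx ∧ dy + (-6*z) dx ∧ dz + (-3*x + 3*z) dy ∧ dz.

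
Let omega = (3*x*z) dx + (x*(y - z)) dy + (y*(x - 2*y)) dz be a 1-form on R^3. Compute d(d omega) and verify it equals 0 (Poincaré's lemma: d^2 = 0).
d(d omega) = 0

Step 1: d omega = sum_{i<j} (∂f_j/∂x_i - ∂f_i/∂x_j) dx_i ∧ dx_j:
  coeff of dx ∧ dy: y - z
  coeff of dx ∧ dz: -3*x + y
  coeff of dy ∧ dz: 2*x - 4*y
Step 2: Apply d again to each 2-form coefficient. The only possible 3-form in R^3 is dx ∧ dy ∧ dz, with coefficient
  ∂(coeff of dy∧dz)/∂x - ∂(coeff of dx∧dz)/∂y + ∂(coeff of dx∧dy)/∂z
  = ∂/∂x (2*x - 4*y) - ∂/∂y (-3*x + y) + ∂/∂z (y - z).
Each of these terms simplifies to sums of mixed partials that cancel in pairs. The result is 0 (by equality of mixed partials for smooth functions — Schwarz / Clairaut).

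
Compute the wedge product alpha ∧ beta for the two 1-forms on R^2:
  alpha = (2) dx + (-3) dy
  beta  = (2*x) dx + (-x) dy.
alpha ∧ beta = (4*x) dx ∧ dy

Distribute the wedge, using dx_i ∧ dx_j = -dx_j ∧ dx_i and dx_i ∧ dx_i = 0. For each pair (i, j) with i < j, the coefficient of dx_i ∧ dx_j in alpha ∧ beta is (alpha_i * beta_j - alpha_j * beta_i). Collecting: alpha ∧ beta = (4*x) dx ∧ dy.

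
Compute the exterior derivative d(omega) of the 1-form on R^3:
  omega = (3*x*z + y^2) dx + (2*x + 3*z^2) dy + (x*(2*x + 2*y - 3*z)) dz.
d(omega) = (2 - 2*y) dx ∧ dy + (x + 2*y - 3*z) dx ∧ dz + (2*x - 6*z) dy ∧ dz

For a 1-form omega = sum_i f_i dx_i, the exterior derivative is
  d(omega) = sum_{i < j} (∂f_j/∂x_i - ∂f_i/∂x_j) dx_i ∧ dx_j.
  coefficient of dx ∧ dy: ∂f_2/∂x - ∂f_1/∂y = ∂(2*x + 3*z^2)/∂x - ∂(3*x*z + y^2)/∂y = 2 - 2*y
  coefficient of dx ∧ dz: ∂f_3/∂x - ∂f_1/∂z = ∂(x*(2*x + 2*y - 3*z))/∂x - ∂(3*x*z + y^2)/∂z = x + 2*y - 3*z
  coefficient of dy ∧ dz: ∂f_3/∂y - ∂f_2/∂z = ∂(x*(2*x + 2*y - 3*z))/∂y - ∂(2*x + 3*z^2)/∂z = 2*x - 6*z
Assembling: d(omega) = (2 - 2*y) dx ∧ dy + (x + 2*y - 3*z) dx ∧ dz + (2*x - 6*z) dy ∧ dz.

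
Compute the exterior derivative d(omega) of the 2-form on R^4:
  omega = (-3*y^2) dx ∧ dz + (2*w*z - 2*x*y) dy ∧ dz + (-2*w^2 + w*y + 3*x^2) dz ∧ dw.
d(omega) = (4*y) dx ∧ dy ∧ dz + (w + 2*z) dy ∧ dz ∧ dw + (6*x) dx ∧ dz ∧ dw

For a 2-form omega = sum_{i<j} g_{ij} dx_i ∧ dx_j, the exterior derivative is
  d(omega) = sum_{i<j} d(g_{ij}) ∧ dx_i ∧ dx_j = sum_{i<j, k} (∂g_{ij}/∂x_k) dx_k ∧ dx_i ∧ dx_j.
Expand each term, using dx_k ∧ dx_i ∧ dx_j = sgn(permutation) dx_{(a)} ∧ dx_{(b)} ∧ dx_{(c)} with (a < b < c) sorted:
  d(-3*y^2) includes (∂/∂y)(-3*y^2) dy = (-6*y) dy, which multiplied by dx ∧ dz gives (6*y) dx ∧ dy ∧ dz
  d(2*w*z - 2*x*y) includes (∂/∂x)(2*w*z - 2*x*y) dx = (-2*y) dx, which multiplied by dy ∧ dz gives (-2*y) dx ∧ dy ∧ dz
  d(2*w*z - 2*x*y) includes (∂/∂w)(2*w*z - 2*x*y) dw = (2*z) dw, which multiplied by dy ∧ dz gives (2*z) dy ∧ dz ∧ dw
  d(-2*w^2 + w*y + 3*x^2) includes (∂/∂x)(-2*w^2 + w*y + 3*x^2) dx = (6*x) dx, which multiplied by dz ∧ dw gives (6*x) dx ∧ dz ∧ dw
  d(-2*w^2 + w*y + 3*x^2) includes (∂/∂y)(-2*w^2 + w*y + 3*x^2) dy = (w) dy, which multiplied by dz ∧ dw gives (w) dy ∧ dz ∧ dw
Collecting like 3-forms: d(omega) = (4*y) dx ∧ dy ∧ dz + (w + 2*z) dy ∧ dz ∧ dw + (6*x) dx ∧ dz ∧ dw.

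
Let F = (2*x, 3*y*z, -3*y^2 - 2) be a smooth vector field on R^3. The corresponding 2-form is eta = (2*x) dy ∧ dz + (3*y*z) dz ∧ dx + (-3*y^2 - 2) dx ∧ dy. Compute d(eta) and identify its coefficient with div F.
d(eta) = (3*z + 2) dx ∧ dy ∧ dz; div F = 3*z + 2

For a 2-form in R^3 of the form above, applying d gives a 3-form with coefficient ∂P/∂x + ∂Q/∂y + ∂R/∂z:
  ∂P/∂x = 2
  ∂Q/∂y = 3*z
  ∂R/∂z = 0
Sum = 3*z + 2, which is exactly div F.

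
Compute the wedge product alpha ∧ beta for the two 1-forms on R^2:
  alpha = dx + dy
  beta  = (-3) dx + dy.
alpha ∧ beta = (4) dx ∧ dy

Distribute the wedge, using dx_i ∧ dx_j = -dx_j ∧ dx_i and dx_i ∧ dx_i = 0. For each pair (i, j) with i < j, the coefficient of dx_i ∧ dx_j in alpha ∧ beta is (alpha_i * beta_j - alpha_j * beta_i). Collecting: alpha ∧ beta = (4) dx ∧ dy.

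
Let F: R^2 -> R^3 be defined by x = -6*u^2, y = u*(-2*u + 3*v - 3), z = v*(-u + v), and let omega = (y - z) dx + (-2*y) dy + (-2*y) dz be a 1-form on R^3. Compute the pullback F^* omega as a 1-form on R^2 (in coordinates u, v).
F^* omega = (2*u*(4*u^2 - 8*u*v + 15*v - 9)) du + (4*u*(2*u^2 - u*v + 3*u - 3*v^2 + 3*v)) dv

Using F^*(f dg) = (f ∘ F) d(g ∘ F), substitute each coordinate x_i by F_i(u, v) in f_i, and replace dx_i by d F_i = (∂F_i/∂u) du + (∂F_i/∂v) dv.
  For the x component: f_1(F) = -2*u^2 + 4*u*v - 3*u - v^2; d F_1 = (-12*u) du + (0) dv
  For the y component: f_2(F) = 2*u*(2*u - 3*v + 3); d F_2 = (-4*u + 3*v - 3) du + (3*u) dv
  For the z component: f_3(F) = 2*u*(2*u - 3*v + 3); d F_3 = (-v) du + (-u + 2*v) dv
Combining and collecting du, dv coefficients:
  coeff of du: 2*u*(4*u^2 - 8*u*v + 15*v - 9)
  coeff of dv: 4*u*(2*u^2 - u*v + 3*u - 3*v^2 + 3*v)
F^* omega = (2*u*(4*u^2 - 8*u*v + 15*v - 9)) du + (4*u*(2*u^2 - u*v + 3*u - 3*v^2 + 3*v)) dv.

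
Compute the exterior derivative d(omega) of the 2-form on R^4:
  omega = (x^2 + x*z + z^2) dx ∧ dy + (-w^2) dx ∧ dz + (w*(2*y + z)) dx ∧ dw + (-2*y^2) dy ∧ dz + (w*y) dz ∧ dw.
d(omega) = (x + 2*z) dx ∧ dy ∧ dz + (-3*w) dx ∧ dz ∧ dw + (-2*w) dx ∧ dy ∧ dw + (w) dy ∧ dz ∧ dw

For a 2-form omega = sum_{i<j} g_{ij} dx_i ∧ dx_j, the exterior derivative is
  d(omega) = sum_{i<j} d(g_{ij}) ∧ dx_i ∧ dx_j = sum_{i<j, k} (∂g_{ij}/∂x_k) dx_k ∧ dx_i ∧ dx_j.
Expand each term, using dx_k ∧ dx_i ∧ dx_j = sgn(permutation) dx_{(a)} ∧ dx_{(b)} ∧ dx_{(c)} with (a < b < c) sorted:
  d(x^2 + x*z + z^2) includes (∂/∂z)(x^2 + x*z + z^2) dz = (x + 2*z) dz, which multiplied by dx ∧ dy gives (x + 2*z) dx ∧ dy ∧ dz
  d(-w^2) includes (∂/∂w)(-w^2) dw = (-2*w) dw, which multiplied by dx ∧ dz gives (-2*w) dx ∧ dz ∧ dw
  d(w*(2*y + z)) includes (∂/∂y)(w*(2*y + z)) dy = (2*w) dy, which multiplied by dx ∧ dw gives (-2*w) dx ∧ dy ∧ dw
  d(w*(2*y + z)) includes (∂/∂z)(w*(2*y + z)) dz = (w) dz, which multiplied by dx ∧ dw gives (-w) dx ∧ dz ∧ dw
  d(w*y) includes (∂/∂y)(w*y) dy = (w) dy, which multiplied by dz ∧ dw gives (w) dy ∧ dz ∧ dw
Collecting like 3-forms: d(omega) = (x + 2*z) dx ∧ dy ∧ dz + (-3*w) dx ∧ dz ∧ dw + (-2*w) dx ∧ dy ∧ dw + (w) dy ∧ dz ∧ dw.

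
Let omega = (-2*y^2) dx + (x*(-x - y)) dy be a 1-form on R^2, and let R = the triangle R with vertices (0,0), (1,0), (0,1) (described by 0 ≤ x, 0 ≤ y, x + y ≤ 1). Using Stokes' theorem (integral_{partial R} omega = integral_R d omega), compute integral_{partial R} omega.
integral_(partial R) omega = 1/6

Stokes: integral_partial_R omega = integral_R d omega with d omega = (∂Q/∂x - ∂P/∂y) dx ∧ dy.
  ∂Q/∂x = -2*x - y
  ∂P/∂y = -4*y
  integrand = ∂Q/∂x - ∂P/∂y = -2*x + 3*y.
Integrating over R: integral_0^1 integral_0^{1-x} (-2*x + 3*y) dy dx = 1/6.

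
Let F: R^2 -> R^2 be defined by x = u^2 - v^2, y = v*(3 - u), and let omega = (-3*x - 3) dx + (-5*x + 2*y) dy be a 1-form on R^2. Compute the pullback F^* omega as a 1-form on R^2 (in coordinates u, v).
F^* omega = (-6*u^3 + 5*u^2*v + 8*u*v^2 - 6*u - 5*v^3 - 6*v^2) du + (5*u^3 + 8*u^2*v - 15*u^2 - 5*u*v^2 - 12*u*v - 6*v^3 + 15*v^2 + 24*v) dv

Using F^*(f dg) = (f ∘ F) d(g ∘ F), substitute each coordinate x_i by F_i(u, v) in f_i, and replace dx_i by d F_i = (∂F_i/∂u) du + (∂F_i/∂v) dv.
  For the x component: f_1(F) = -3*u^2 + 3*v^2 - 3; d F_1 = (2*u) du + (-2*v) dv
  For the y component: f_2(F) = -5*u^2 - 2*u*v + 5*v^2 + 6*v; d F_2 = (-v) du + (3 - u) dv
Combining and collecting du, dv coefficients:
  coeff of du: -6*u^3 + 5*u^2*v + 8*u*v^2 - 6*u - 5*v^3 - 6*v^2
  coeff of dv: 5*u^3 + 8*u^2*v - 15*u^2 - 5*u*v^2 - 12*u*v - 6*v^3 + 15*v^2 + 24*v
F^* omega = (-6*u^3 + 5*u^2*v + 8*u*v^2 - 6*u - 5*v^3 - 6*v^2) du + (5*u^3 + 8*u^2*v - 15*u^2 - 5*u*v^2 - 12*u*v - 6*v^3 + 15*v^2 + 24*v) dv.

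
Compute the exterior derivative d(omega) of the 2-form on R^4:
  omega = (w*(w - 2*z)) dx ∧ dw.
d(omega) = (2*w) dx ∧ dz ∧ dw

For a 2-form omega = sum_{i<j} g_{ij} dx_i ∧ dx_j, the exterior derivative is
  d(omega) = sum_{i<j} d(g_{ij}) ∧ dx_i ∧ dx_j = sum_{i<j, k} (∂g_{ij}/∂x_k) dx_k ∧ dx_i ∧ dx_j.
Expand each term, using dx_k ∧ dx_i ∧ dx_j = sgn(permutation) dx_{(a)} ∧ dx_{(b)} ∧ dx_{(c)} with (a < b < c) sorted:
  d(w*(w - 2*z)) includes (∂/∂z)(w*(w - 2*z)) dz = (-2*w) dz, which multiplied by dx ∧ dw gives (2*w) dx ∧ dz ∧ dw
Collecting like 3-forms: d(omega) = (2*w) dx ∧ dz ∧ dw.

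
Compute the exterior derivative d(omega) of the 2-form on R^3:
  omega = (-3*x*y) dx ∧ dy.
d(omega) = 0

For a 2-form omega = sum_{i<j} g_{ij} dx_i ∧ dx_j, the exterior derivative is
  d(omega) = sum_{i<j} d(g_{ij}) ∧ dx_i ∧ dx_j = sum_{i<j, k} (∂g_{ij}/∂x_k) dx_k ∧ dx_i ∧ dx_j.
Expand each term, using dx_k ∧ dx_i ∧ dx_j = sgn(permutation) dx_{(a)} ∧ dx_{(b)} ∧ dx_{(c)} with (a < b < c) sorted:

Collecting like 3-forms: d(omega) = 0.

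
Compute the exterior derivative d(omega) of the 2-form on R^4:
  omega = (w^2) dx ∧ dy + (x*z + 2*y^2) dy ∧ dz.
d(omega) = (2*w) dx ∧ dy ∧ dw + (z) dx ∧ dy ∧ dz

For a 2-form omega = sum_{i<j} g_{ij} dx_i ∧ dx_j, the exterior derivative is
  d(omega) = sum_{i<j} d(g_{ij}) ∧ dx_i ∧ dx_j = sum_{i<j, k} (∂g_{ij}/∂x_k) dx_k ∧ dx_i ∧ dx_j.
Expand each term, using dx_k ∧ dx_i ∧ dx_j = sgn(permutation) dx_{(a)} ∧ dx_{(b)} ∧ dx_{(c)} with (a < b < c) sorted:
  d(w^2) includes (∂/∂w)(w^2) dw = (2*w) dw, which multiplied by dx ∧ dy gives (2*w) dx ∧ dy ∧ dw
  d(x*z + 2*y^2) includes (∂/∂x)(x*z + 2*y^2) dx = (z) dx, which multiplied by dy ∧ dz gives (z) dx ∧ dy ∧ dz
Collecting like 3-forms: d(omega) = (2*w) dx ∧ dy ∧ dw + (z) dx ∧ dy ∧ dz.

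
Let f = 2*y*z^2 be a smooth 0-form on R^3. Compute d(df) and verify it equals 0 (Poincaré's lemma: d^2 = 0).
d(df) = 0

Step 1: df = sum_i (∂f/∂x_i) dx_i = (0) dx + (2*z^2) dy + (4*y*z) dz.
Step 2: Apply d again. Using the 1-form formula, the coefficient of dx ∧ dy in d(df) is ∂^2 f/∂x ∂y - ∂^2 f/∂y ∂x = (0) - (0) = 0 (equality of mixed partials for smooth f).
Similarly for dx ∧ dz and dy ∧ dz — all coefficients vanish. So d(df) = 0.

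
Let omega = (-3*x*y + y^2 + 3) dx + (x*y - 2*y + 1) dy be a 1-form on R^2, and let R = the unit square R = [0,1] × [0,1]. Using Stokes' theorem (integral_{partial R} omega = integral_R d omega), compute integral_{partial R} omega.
integral_(partial R) omega = 1

Stokes: integral_partial_R omega = integral_R d omega with d omega = (∂Q/∂x - ∂P/∂y) dx ∧ dy.
  ∂Q/∂x = y
  ∂P/∂y = -3*x + 2*y
  integrand = ∂Q/∂x - ∂P/∂y = 3*x - y.
Integrating over R: integral_0^1 integral_0^1 (3*x - y) dx dy = 1.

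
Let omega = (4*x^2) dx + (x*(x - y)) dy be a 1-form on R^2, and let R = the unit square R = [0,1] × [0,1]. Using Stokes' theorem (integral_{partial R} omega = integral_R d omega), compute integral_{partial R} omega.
integral_(partial R) omega = 1/2

Stokes: integral_partial_R omega = integral_R d omega with d omega = (∂Q/∂x - ∂P/∂y) dx ∧ dy.
  ∂Q/∂x = 2*x - y
  ∂P/∂y = 0
  integrand = ∂Q/∂x - ∂P/∂y = 2*x - y.
Integrating over R: integral_0^1 integral_0^1 (2*x - y) dx dy = 1/2.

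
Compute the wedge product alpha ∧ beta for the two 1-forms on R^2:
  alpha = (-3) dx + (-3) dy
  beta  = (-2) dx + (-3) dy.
alpha ∧ beta = (3) dx ∧ dy

Distribute the wedge, using dx_i ∧ dx_j = -dx_j ∧ dx_i and dx_i ∧ dx_i = 0. For each pair (i, j) with i < j, the coefficient of dx_i ∧ dx_j in alpha ∧ beta is (alpha_i * beta_j - alpha_j * beta_i). Collecting: alpha ∧ beta = (3) dx ∧ dy.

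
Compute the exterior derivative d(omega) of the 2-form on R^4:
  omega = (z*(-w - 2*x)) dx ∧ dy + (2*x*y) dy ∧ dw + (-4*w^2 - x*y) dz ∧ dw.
d(omega) = (-w - 2*x) dx ∧ dy ∧ dz + (2*y - z) dx ∧ dy ∧ dw + (-y) dx ∧ dz ∧ dw + (-x) dy ∧ dz ∧ dw

For a 2-form omega = sum_{i<j} g_{ij} dx_i ∧ dx_j, the exterior derivative is
  d(omega) = sum_{i<j} d(g_{ij}) ∧ dx_i ∧ dx_j = sum_{i<j, k} (∂g_{ij}/∂x_k) dx_k ∧ dx_i ∧ dx_j.
Expand each term, using dx_k ∧ dx_i ∧ dx_j = sgn(permutation) dx_{(a)} ∧ dx_{(b)} ∧ dx_{(c)} with (a < b < c) sorted:
  d(z*(-w - 2*x)) includes (∂/∂z)(z*(-w - 2*x)) dz = (-w - 2*x) dz, which multiplied by dx ∧ dy gives (-w - 2*x) dx ∧ dy ∧ dz
  d(z*(-w - 2*x)) includes (∂/∂w)(z*(-w - 2*x)) dw = (-z) dw, which multiplied by dx ∧ dy gives (-z) dx ∧ dy ∧ dw
  d(2*x*y) includes (∂/∂x)(2*x*y) dx = (2*y) dx, which multiplied by dy ∧ dw gives (2*y) dx ∧ dy ∧ dw
  d(-4*w^2 - x*y) includes (∂/∂x)(-4*w^2 - x*y) dx = (-y) dx, which multiplied by dz ∧ dw gives (-y) dx ∧ dz ∧ dw
  d(-4*w^2 - x*y) includes (∂/∂y)(-4*w^2 - x*y) dy = (-x) dy, which multiplied by dz ∧ dw gives (-x) dy ∧ dz ∧ dw
Collecting like 3-forms: d(omega) = (-w - 2*x) dx ∧ dy ∧ dz + (2*y - z) dx ∧ dy ∧ dw + (-y) dx ∧ dz ∧ dw + (-x) dy ∧ dz ∧ dw.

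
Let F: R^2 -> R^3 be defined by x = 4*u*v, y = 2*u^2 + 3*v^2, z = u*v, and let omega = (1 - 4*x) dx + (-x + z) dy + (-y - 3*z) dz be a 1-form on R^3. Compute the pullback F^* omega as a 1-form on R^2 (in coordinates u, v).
F^* omega = (v*(-14*u^2 - 67*u*v - 3*v^2 + 4)) du + (u*(-2*u^2 - 67*u*v - 21*v^2 + 4)) dv

Using F^*(f dg) = (f ∘ F) d(g ∘ F), substitute each coordinate x_i by F_i(u, v) in f_i, and replace dx_i by d F_i = (∂F_i/∂u) du + (∂F_i/∂v) dv.
  For the x component: f_1(F) = -16*u*v + 1; d F_1 = (4*v) du + (4*u) dv
  For the y component: f_2(F) = -3*u*v; d F_2 = (4*u) du + (6*v) dv
  For the z component: f_3(F) = -2*u^2 - 3*u*v - 3*v^2; d F_3 = (v) du + (u) dv
Combining and collecting du, dv coefficients:
  coeff of du: v*(-14*u^2 - 67*u*v - 3*v^2 + 4)
  coeff of dv: u*(-2*u^2 - 67*u*v - 21*v^2 + 4)
F^* omega = (v*(-14*u^2 - 67*u*v - 3*v^2 + 4)) du + (u*(-2*u^2 - 67*u*v - 21*v^2 + 4)) dv.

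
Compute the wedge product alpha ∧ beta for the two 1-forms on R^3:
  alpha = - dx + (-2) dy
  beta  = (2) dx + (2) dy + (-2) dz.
alpha ∧ beta = (2) dx ∧ dy + (2) dx ∧ dz + (4) dy ∧ dz

Distribute the wedge, using dx_i ∧ dx_j = -dx_j ∧ dx_i and dx_i ∧ dx_i = 0. For each pair (i, j) with i < j, the coefficient of dx_i ∧ dx_j in alpha ∧ beta is (alpha_i * beta_j - alpha_j * beta_i). Collecting: alpha ∧ beta = (2) dx ∧ dy + (2) dx ∧ dz + (4) dy ∧ dz.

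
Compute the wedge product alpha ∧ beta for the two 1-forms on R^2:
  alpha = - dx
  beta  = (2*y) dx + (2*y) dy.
alpha ∧ beta = (-2*y) dx ∧ dy

Distribute the wedge, using dx_i ∧ dx_j = -dx_j ∧ dx_i and dx_i ∧ dx_i = 0. For each pair (i, j) with i < j, the coefficient of dx_i ∧ dx_j in alpha ∧ beta is (alpha_i * beta_j - alpha_j * beta_i). Collecting: alpha ∧ beta = (-2*y) dx ∧ dy.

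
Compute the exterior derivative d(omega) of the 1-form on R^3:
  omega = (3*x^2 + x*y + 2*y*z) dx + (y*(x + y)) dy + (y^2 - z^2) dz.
d(omega) = (-x + y - 2*z) dx ∧ dy + (-2*y) dx ∧ dz + (2*y) dy ∧ dz

For a 1-form omega = sum_i f_i dx_i, the exterior derivative is
  d(omega) = sum_{i < j} (∂f_j/∂x_i - ∂f_i/∂x_j) dx_i ∧ dx_j.
  coefficient of dx ∧ dy: ∂f_2/∂x - ∂f_1/∂y = ∂(y*(x + y))/∂x - ∂(3*x^2 + x*y + 2*y*z)/∂y = -x + y - 2*z
  coefficient of dx ∧ dz: ∂f_3/∂x - ∂f_1/∂z = ∂(y^2 - z^2)/∂x - ∂(3*x^2 + x*y + 2*y*z)/∂z = -2*y
  coefficient of dy ∧ dz: ∂f_3/∂y - ∂f_2/∂z = ∂(y^2 - z^2)/∂y - ∂(y*(x + y))/∂z = 2*y
Assembling: d(omega) = (-x + y - 2*z) dx ∧ dy + (-2*y) dx ∧ dz + (2*y) dy ∧ dz.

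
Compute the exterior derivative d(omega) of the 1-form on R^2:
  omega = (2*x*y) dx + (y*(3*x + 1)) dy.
d(omega) = (-2*x + 3*y) dx ∧ dy

For a 1-form omega = sum_i f_i dx_i, the exterior derivative is
  d(omega) = sum_{i < j} (∂f_j/∂x_i - ∂f_i/∂x_j) dx_i ∧ dx_j.
  coefficient of dx ∧ dy: ∂f_2/∂x - ∂f_1/∂y = ∂(y*(3*x + 1))/∂x - ∂(2*x*y)/∂y = -2*x + 3*y
Assembling: d(omega) = (-2*x + 3*y) dx ∧ dy.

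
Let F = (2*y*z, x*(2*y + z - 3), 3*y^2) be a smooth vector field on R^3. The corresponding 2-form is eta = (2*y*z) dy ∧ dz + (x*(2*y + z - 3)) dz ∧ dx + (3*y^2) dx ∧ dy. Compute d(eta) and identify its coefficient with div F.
d(eta) = (2*x) dx ∧ dy ∧ dz; div F = 2*x

For a 2-form in R^3 of the form above, applying d gives a 3-form with coefficient ∂P/∂x + ∂Q/∂y + ∂R/∂z:
  ∂P/∂x = 0
  ∂Q/∂y = 2*x
  ∂R/∂z = 0
Sum = 2*x, which is exactly div F.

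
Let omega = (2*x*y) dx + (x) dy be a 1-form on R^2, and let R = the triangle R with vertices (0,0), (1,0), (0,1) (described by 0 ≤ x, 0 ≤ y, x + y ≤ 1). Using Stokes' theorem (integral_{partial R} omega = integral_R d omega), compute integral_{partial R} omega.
integral_(partial R) omega = 1/6

Stokes: integral_partial_R omega = integral_R d omega with d omega = (∂Q/∂x - ∂P/∂y) dx ∧ dy.
  ∂Q/∂x = 1
  ∂P/∂y = 2*x
  integrand = ∂Q/∂x - ∂P/∂y = 1 - 2*x.
Integrating over R: integral_0^1 integral_0^{1-x} (1 - 2*x) dy dx = 1/6.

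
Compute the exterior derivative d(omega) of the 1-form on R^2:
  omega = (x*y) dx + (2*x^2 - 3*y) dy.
d(omega) = (3*x) dx ∧ dy

For a 1-form omega = sum_i f_i dx_i, the exterior derivative is
  d(omega) = sum_{i < j} (∂f_j/∂x_i - ∂f_i/∂x_j) dx_i ∧ dx_j.
  coefficient of dx ∧ dy: ∂f_2/∂x - ∂f_1/∂y = ∂(2*x^2 - 3*y)/∂x - ∂(x*y)/∂y = 3*x
Assembling: d(omega) = (3*x) dx ∧ dy.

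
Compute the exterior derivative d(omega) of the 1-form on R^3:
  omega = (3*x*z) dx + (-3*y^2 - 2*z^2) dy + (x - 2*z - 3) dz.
d(omega) = (1 - 3*x) dx ∧ dz + (4*z) dy ∧ dz

For a 1-form omega = sum_i f_i dx_i, the exterior derivative is
  d(omega) = sum_{i < j} (∂f_j/∂x_i - ∂f_i/∂x_j) dx_i ∧ dx_j.
  coefficient of dx ∧ dz: ∂f_3/∂x - ∂f_1/∂z = ∂(x - 2*z - 3)/∂x - ∂(3*x*z)/∂z = 1 - 3*x
  coefficient of dy ∧ dz: ∂f_3/∂y - ∂f_2/∂z = ∂(x - 2*z - 3)/∂y - ∂(-3*y^2 - 2*z^2)/∂z = 4*z
Assembling: d(omega) = (1 - 3*x) dx ∧ dz + (4*z) dy ∧ dz.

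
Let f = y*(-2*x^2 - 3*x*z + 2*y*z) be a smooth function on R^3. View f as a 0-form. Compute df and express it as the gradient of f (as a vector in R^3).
df = (y*(-4*x - 3*z)) dx + (-2*x^2 - 3*x*z + 4*y*z) dy + (y*(-3*x + 2*y)) dz; grad f = (y*(-4*x - 3*z), -2*x^2 - 3*x*z + 4*y*z, y*(-3*x + 2*y))

For a 0-form f, d f = (∂f/∂x) dx + (∂f/∂y) dy + (∂f/∂z) dz. The components of the vector representation are exactly the entries of grad f in Cartesian coordinates:
  ∂f/∂x = y*(-4*x - 3*z)
  ∂f/∂y = -2*x^2 - 3*x*z + 4*y*z
  ∂f/∂z = y*(-3*x + 2*y).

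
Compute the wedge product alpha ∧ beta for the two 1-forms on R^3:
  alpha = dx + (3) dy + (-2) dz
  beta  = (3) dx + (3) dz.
alpha ∧ beta = (9) dx ∧ dz + (-9) dx ∧ dy + (9) dy ∧ dz

Distribute the wedge, using dx_i ∧ dx_j = -dx_j ∧ dx_i and dx_i ∧ dx_i = 0. For each pair (i, j) with i < j, the coefficient of dx_i ∧ dx_j in alpha ∧ beta is (alpha_i * beta_j - alpha_j * beta_i). Collecting: alpha ∧ beta = (9) dx ∧ dz + (-9) dx ∧ dy + (9) dy ∧ dz.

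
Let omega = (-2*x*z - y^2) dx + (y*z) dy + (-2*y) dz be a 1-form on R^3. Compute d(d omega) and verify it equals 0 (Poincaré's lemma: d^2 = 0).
d(d omega) = 0

Step 1: d omega = sum_{i<j} (∂f_j/∂x_i - ∂f_i/∂x_j) dx_i ∧ dx_j:
  coeff of dx ∧ dy: 2*y
  coeff of dx ∧ dz: 2*x
  coeff of dy ∧ dz: -y - 2
Step 2: Apply d again to each 2-form coefficient. The only possible 3-form in R^3 is dx ∧ dy ∧ dz, with coefficient
  ∂(coeff of dy∧dz)/∂x - ∂(coeff of dx∧dz)/∂y + ∂(coeff of dx∧dy)/∂z
  = ∂/∂x (-y - 2) - ∂/∂y (2*x) + ∂/∂z (2*y).
Each of these terms simplifies to sums of mixed partials that cancel in pairs. The result is 0 (by equality of mixed partials for smooth functions — Schwarz / Clairaut).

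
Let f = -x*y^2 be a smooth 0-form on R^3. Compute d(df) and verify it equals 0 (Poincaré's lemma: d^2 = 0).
d(df) = 0

Step 1: df = sum_i (∂f/∂x_i) dx_i = (-y^2) dx + (-2*x*y) dy + (0) dz.
Step 2: Apply d again. Using the 1-form formula, the coefficient of dx ∧ dy in d(df) is ∂^2 f/∂x ∂y - ∂^2 f/∂y ∂x = (-2*y) - (-2*y) = 0 (equality of mixed partials for smooth f).
Similarly for dx ∧ dz and dy ∧ dz — all coefficients vanish. So d(df) = 0.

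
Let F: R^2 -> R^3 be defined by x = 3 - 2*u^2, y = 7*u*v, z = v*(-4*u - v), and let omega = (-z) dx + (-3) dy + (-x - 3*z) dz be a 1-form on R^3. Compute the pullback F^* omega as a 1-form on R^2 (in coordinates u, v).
F^* omega = (v*(-24*u^2 - 52*u*v - 12*v^2 - 9)) du + (-8*u^3 - 52*u^2*v - 36*u*v^2 - 9*u - 6*v^3 + 6*v) dv

Using F^*(f dg) = (f ∘ F) d(g ∘ F), substitute each coordinate x_i by F_i(u, v) in f_i, and replace dx_i by d F_i = (∂F_i/∂u) du + (∂F_i/∂v) dv.
  For the x component: f_1(F) = v*(4*u + v); d F_1 = (-4*u) du + (0) dv
  For the y component: f_2(F) = -3; d F_2 = (7*v) du + (7*u) dv
  For the z component: f_3(F) = 2*u^2 + 12*u*v + 3*v^2 - 3; d F_3 = (-4*v) du + (-4*u - 2*v) dv
Combining and collecting du, dv coefficients:
  coeff of du: v*(-24*u^2 - 52*u*v - 12*v^2 - 9)
  coeff of dv: -8*u^3 - 52*u^2*v - 36*u*v^2 - 9*u - 6*v^3 + 6*v
F^* omega = (v*(-24*u^2 - 52*u*v - 12*v^2 - 9)) du + (-8*u^3 - 52*u^2*v - 36*u*v^2 - 9*u - 6*v^3 + 6*v) dv.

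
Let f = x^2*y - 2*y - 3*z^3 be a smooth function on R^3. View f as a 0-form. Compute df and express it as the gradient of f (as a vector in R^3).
df = (2*x*y) dx + (x^2 - 2) dy + (-9*z^2) dz; grad f = (2*x*y, x^2 - 2, -9*z^2)

For a 0-form f, d f = (∂f/∂x) dx + (∂f/∂y) dy + (∂f/∂z) dz. The components of the vector representation are exactly the entries of grad f in Cartesian coordinates:
  ∂f/∂x = 2*x*y
  ∂f/∂y = x^2 - 2
  ∂f/∂z = -9*z^2.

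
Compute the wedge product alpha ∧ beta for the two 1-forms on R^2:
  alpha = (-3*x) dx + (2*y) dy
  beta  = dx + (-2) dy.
alpha ∧ beta = (6*x - 2*y) dx ∧ dy

Distribute the wedge, using dx_i ∧ dx_j = -dx_j ∧ dx_i and dx_i ∧ dx_i = 0. For each pair (i, j) with i < j, the coefficient of dx_i ∧ dx_j in alpha ∧ beta is (alpha_i * beta_j - alpha_j * beta_i). Collecting: alpha ∧ beta = (6*x - 2*y) dx ∧ dy.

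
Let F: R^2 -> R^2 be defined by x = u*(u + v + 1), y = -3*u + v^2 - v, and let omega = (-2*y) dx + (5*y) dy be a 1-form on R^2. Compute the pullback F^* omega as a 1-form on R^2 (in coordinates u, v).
F^* omega = (12*u^2 - 4*u*v^2 + 10*u*v + 51*u - 2*v^3 - 15*v^2 + 17*v) du + (6*u^2 - 2*u*v^2 - 28*u*v + 15*u + 10*v^3 - 15*v^2 + 5*v) dv

Using F^*(f dg) = (f ∘ F) d(g ∘ F), substitute each coordinate x_i by F_i(u, v) in f_i, and replace dx_i by d F_i = (∂F_i/∂u) du + (∂F_i/∂v) dv.
  For the x component: f_1(F) = 6*u - 2*v^2 + 2*v; d F_1 = (2*u + v + 1) du + (u) dv
  For the y component: f_2(F) = -15*u + 5*v^2 - 5*v; d F_2 = (-3) du + (2*v - 1) dv
Combining and collecting du, dv coefficients:
  coeff of du: 12*u^2 - 4*u*v^2 + 10*u*v + 51*u - 2*v^3 - 15*v^2 + 17*v
  coeff of dv: 6*u^2 - 2*u*v^2 - 28*u*v + 15*u + 10*v^3 - 15*v^2 + 5*v
F^* omega = (12*u^2 - 4*u*v^2 + 10*u*v + 51*u - 2*v^3 - 15*v^2 + 17*v) du + (6*u^2 - 2*u*v^2 - 28*u*v + 15*u + 10*v^3 - 15*v^2 + 5*v) dv.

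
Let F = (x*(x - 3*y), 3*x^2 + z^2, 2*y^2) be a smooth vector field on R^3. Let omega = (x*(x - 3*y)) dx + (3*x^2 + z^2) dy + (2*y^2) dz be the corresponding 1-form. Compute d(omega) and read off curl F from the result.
d(omega) = (4*y - 2*z) dy ∧ dz + (0) dz ∧ dx + (9*x) dx ∧ dy; curl F = (4*y - 2*z, 0, 9*x)

d omega = sum_{i<j} (∂f_j/∂x_i - ∂f_i/∂x_j) dx_i ∧ dx_j. Under the identification (dy ∧ dz, dz ∧ dx, dx ∧ dy) ↔ (e_x, e_y, e_z), the coefficients are exactly the components of curl F. Compute:
  ∂R/∂y - ∂Q/∂z = (4*y) - (2*z) = 4*y - 2*z
  ∂P/∂z - ∂R/∂x = (0) - (0) = 0
  ∂Q/∂x - ∂P/∂y = (6*x) - (-3*x) = 9*x.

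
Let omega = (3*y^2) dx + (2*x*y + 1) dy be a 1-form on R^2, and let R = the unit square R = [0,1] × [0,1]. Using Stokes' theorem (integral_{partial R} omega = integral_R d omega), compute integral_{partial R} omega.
integral_(partial R) omega = -2

Stokes: integral_partial_R omega = integral_R d omega with d omega = (∂Q/∂x - ∂P/∂y) dx ∧ dy.
  ∂Q/∂x = 2*y
  ∂P/∂y = 6*y
  integrand = ∂Q/∂x - ∂P/∂y = -4*y.
Integrating over R: integral_0^1 integral_0^1 (-4*y) dx dy = -2.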